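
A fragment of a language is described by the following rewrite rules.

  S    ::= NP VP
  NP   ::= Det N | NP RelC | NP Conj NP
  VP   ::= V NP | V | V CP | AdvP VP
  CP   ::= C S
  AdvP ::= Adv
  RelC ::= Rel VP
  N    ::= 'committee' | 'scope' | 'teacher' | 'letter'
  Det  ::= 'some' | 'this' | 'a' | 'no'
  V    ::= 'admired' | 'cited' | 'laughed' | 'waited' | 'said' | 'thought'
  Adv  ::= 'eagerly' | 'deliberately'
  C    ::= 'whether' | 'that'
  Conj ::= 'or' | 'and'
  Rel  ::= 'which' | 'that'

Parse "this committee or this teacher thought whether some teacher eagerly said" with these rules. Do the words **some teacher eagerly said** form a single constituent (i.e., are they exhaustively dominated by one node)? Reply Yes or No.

Yes

[S [NP [NP [Det this] [N committee]] [Conj or] [NP [Det this] [N teacher]]] [VP [V thought] [CP [C whether] [S [NP [Det some] [N teacher]] [VP [AdvP [Adv eagerly]] [VP [V said]]]]]]]
The words 'some teacher eagerly said' are exhaustively dominated by a single S node (built by S → NP VP), so they form a constituent.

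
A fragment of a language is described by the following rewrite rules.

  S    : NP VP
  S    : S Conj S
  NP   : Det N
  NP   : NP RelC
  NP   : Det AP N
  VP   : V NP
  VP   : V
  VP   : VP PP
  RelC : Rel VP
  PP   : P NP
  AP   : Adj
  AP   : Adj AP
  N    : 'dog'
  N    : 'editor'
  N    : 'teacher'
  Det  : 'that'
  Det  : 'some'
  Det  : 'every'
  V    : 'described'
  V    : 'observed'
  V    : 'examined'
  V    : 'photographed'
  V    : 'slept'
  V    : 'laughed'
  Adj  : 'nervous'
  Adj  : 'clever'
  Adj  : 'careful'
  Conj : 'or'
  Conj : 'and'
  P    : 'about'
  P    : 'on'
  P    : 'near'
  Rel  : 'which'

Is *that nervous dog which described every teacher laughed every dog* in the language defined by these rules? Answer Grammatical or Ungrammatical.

[S [NP [NP [Det that] [AP [Adj nervous]] [N dog]] [RelC [Rel which] [VP [V described] [NP [Det every] [N teacher]]]]] [VP [V laughed] [NP [Det every] [N dog]]]]
Each bracket corresponds to one application of a listed rule, so the string is derivable from S.

Grammatical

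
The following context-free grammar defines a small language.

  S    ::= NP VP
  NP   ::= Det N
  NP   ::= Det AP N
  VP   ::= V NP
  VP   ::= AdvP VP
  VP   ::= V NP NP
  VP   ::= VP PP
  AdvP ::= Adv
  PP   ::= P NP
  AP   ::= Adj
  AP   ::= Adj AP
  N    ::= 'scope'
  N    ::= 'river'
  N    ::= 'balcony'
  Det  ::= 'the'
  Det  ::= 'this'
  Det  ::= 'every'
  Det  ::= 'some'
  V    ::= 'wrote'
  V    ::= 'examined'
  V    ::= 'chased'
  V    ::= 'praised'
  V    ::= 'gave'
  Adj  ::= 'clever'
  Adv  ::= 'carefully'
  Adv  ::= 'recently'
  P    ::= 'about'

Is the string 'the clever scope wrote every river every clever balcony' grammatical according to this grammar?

Grammatical

S
  NP
    Det: the
    AP
      Adj: clever
    N: scope
  VP
    V: wrote
    NP
      Det: every
      N: river
    NP
      Det: every
      AP
        Adj: clever
      N: balcony
The bracketing above is licensed at every node by one of the given productions, with S at the root.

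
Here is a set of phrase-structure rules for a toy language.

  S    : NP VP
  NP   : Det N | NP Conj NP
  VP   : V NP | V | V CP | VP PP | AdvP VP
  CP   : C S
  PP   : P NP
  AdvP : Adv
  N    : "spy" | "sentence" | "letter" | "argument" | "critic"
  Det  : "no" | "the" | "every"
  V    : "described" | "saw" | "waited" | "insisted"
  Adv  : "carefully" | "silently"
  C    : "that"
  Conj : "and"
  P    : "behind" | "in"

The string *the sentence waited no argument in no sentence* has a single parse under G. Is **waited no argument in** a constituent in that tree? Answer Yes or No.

[S [NP [Det the] [N sentence]] [VP [VP [V waited] [NP [Det no] [N argument]]] [PP [P in] [NP [Det no] [N sentence]]]]]
The smallest constituent containing 'waited no argument in' is the VP spanning 'waited no argument in no sentence'; no single node in the tree dominates exactly the given words.

No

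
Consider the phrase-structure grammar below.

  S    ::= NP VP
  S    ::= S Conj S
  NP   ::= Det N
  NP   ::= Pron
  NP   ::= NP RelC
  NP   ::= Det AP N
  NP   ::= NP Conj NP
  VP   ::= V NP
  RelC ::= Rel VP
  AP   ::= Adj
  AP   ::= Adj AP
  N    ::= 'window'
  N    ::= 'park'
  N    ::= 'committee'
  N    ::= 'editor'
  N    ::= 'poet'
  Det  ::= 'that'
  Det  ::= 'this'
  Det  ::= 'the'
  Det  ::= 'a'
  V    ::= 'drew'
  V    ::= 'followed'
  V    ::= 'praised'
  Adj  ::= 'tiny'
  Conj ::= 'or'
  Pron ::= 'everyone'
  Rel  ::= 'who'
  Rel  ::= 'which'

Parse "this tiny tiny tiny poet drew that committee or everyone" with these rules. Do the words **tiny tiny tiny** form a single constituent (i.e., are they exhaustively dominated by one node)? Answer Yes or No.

[S [NP [Det this] [AP [Adj tiny] [AP [Adj tiny] [AP [Adj tiny]]]] [N poet]] [VP [V drew] [NP [NP [Det that] [N committee]] [Conj or] [NP [Pron everyone]]]]]
The words 'tiny tiny tiny' are exhaustively dominated by a single AP node (built by AP → Adj AP), so they form a constituent.

Yes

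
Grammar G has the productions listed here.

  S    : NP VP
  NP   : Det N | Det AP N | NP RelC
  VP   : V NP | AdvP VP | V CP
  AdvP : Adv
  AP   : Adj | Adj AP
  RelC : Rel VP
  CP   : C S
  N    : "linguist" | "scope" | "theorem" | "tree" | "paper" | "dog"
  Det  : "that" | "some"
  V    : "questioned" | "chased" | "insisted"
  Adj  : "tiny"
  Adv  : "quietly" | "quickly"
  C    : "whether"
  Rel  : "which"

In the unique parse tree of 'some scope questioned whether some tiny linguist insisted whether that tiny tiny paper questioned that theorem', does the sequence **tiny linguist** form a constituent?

No

[S [NP [Det some] [N scope]] [VP [V questioned] [CP [C whether] [S [NP [Det some] [AP [Adj tiny]] [N linguist]] [VP [V insisted] [CP [C whether] [S [NP [Det that] [AP [Adj tiny] [AP [Adj tiny]]] [N paper]] [VP [V questioned] [NP [Det that] [N theorem]]]]]]]]]]
The smallest constituent containing 'tiny linguist' is the NP spanning 'some tiny linguist'; no single node in the tree dominates exactly the given words.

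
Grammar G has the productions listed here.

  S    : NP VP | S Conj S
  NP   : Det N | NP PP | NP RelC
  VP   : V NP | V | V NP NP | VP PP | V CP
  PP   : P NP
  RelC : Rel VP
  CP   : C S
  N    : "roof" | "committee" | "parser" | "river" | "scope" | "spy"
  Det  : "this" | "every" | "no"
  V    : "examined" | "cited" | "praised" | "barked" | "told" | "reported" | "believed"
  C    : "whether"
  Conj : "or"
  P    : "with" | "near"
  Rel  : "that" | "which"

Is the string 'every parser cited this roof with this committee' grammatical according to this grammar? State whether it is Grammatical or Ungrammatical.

Grammatical

S
  NP
    Det: every
    N: parser
  VP
    V: cited
    NP
      NP
        Det: this
        N: roof
      PP
        P: with
        NP
          Det: this
          N: committee
The bracketing above is licensed at every node by one of the given productions, with S at the root.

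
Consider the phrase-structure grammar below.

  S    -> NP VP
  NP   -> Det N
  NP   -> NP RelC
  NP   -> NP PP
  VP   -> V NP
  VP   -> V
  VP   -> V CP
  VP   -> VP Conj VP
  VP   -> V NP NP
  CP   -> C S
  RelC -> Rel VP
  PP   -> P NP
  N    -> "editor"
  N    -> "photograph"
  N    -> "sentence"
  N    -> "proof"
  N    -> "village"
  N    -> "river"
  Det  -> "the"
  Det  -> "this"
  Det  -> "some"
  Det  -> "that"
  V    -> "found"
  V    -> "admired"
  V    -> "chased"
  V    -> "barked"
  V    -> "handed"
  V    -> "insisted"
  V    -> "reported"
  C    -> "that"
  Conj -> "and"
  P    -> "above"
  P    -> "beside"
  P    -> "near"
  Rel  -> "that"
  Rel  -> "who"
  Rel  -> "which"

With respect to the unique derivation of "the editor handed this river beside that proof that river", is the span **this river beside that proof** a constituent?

[S [NP [Det the] [N editor]] [VP [V handed] [NP [NP [Det this] [N river]] [PP [P beside] [NP [Det that] [N proof]]]] [NP [Det that] [N river]]]]
The words 'this river beside that proof' are exhaustively dominated by a single NP node (built by NP → NP PP), so they form a constituent.

Yes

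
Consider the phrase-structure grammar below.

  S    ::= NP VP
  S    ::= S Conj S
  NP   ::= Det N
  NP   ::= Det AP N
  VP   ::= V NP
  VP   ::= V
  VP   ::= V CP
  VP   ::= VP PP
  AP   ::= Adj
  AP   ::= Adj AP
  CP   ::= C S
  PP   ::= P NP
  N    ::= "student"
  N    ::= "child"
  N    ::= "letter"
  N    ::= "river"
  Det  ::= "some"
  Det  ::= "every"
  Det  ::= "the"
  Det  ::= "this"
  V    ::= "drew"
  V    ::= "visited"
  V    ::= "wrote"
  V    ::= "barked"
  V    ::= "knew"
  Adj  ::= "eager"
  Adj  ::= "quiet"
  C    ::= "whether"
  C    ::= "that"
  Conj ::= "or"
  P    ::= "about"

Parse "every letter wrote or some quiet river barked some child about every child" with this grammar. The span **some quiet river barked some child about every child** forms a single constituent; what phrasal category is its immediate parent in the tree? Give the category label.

S

S
  S
    NP
      Det: every
      N: letter
    VP
      V: wrote
  Conj: or
  S
    NP
      Det: some
      AP
        Adj: quiet
      N: river
    VP
      VP
        V: barked
        NP
          Det: some
          N: child
      PP
        P: about
        NP
          Det: every
          N: child
The span 'some quiet river barked some child about every child' is the S node built by S → NP VP.
Its mother is the S built by S → S Conj S.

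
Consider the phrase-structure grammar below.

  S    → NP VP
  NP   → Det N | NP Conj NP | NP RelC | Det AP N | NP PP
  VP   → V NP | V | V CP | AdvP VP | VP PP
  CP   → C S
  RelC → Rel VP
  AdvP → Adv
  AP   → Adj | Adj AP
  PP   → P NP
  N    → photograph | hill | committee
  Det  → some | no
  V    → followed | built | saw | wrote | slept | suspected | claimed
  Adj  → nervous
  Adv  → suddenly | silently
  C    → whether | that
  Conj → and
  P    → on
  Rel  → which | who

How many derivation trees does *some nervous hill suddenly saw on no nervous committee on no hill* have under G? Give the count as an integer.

5

Two of the 5 distinct bracketings:
[S [NP [Det some] [AP [Adj nervous]] [N hill]] [VP [AdvP [Adv suddenly]] [VP [VP [V saw]] [PP [P on] [NP [NP [Det no] [AP [Adj nervous]] [N committee]] [PP [P on] [NP [Det no] [N hill]]]]]]]]
[S [NP [Det some] [AP [Adj nervous]] [N hill]] [VP [AdvP [Adv suddenly]] [VP [VP [VP [V saw]] [PP [P on] [NP [Det no] [AP [Adj nervous]] [N committee]]]] [PP [P on] [NP [Det no] [N hill]]]]]]
The difference turns on whether NP → NP PP is used at the relevant span, versus an alternative expansion of NP.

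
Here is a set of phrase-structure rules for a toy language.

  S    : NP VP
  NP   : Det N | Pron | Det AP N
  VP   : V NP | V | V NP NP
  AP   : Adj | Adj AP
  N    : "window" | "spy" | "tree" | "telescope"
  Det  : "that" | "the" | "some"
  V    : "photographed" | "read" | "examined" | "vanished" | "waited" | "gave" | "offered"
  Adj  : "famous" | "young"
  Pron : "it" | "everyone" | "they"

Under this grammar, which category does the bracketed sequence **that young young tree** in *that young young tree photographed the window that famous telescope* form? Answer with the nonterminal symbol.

S
  NP
    Det: that
    AP
      Adj: young
      AP
        Adj: young
    N: tree
  VP
    V: photographed
    NP
      Det: the
      N: window
    NP
      Det: that
      AP
        Adj: famous
      N: telescope
The span 'that young young tree' is the NP node built by NP → Det AP N.

NP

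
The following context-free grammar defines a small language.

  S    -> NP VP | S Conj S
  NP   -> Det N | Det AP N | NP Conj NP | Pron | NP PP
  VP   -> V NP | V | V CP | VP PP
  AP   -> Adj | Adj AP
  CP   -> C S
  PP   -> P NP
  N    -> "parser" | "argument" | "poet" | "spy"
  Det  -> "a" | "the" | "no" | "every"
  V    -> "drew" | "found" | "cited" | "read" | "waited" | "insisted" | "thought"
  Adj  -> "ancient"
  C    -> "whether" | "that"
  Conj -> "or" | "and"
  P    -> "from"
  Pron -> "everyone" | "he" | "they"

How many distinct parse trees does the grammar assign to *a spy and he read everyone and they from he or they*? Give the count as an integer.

6

Two of the 6 distinct bracketings:
[S [NP [NP [Det a] [N spy]] [Conj and] [NP [Pron he]]] [VP [V read] [NP [NP [Pron everyone]] [Conj and] [NP [NP [NP [Pron they]] [PP [P from] [NP [Pron he]]]] [Conj or] [NP [Pron they]]]]]]
[S [NP [NP [Det a] [N spy]] [Conj and] [NP [Pron he]]] [VP [V read] [NP [NP [Pron everyone]] [Conj and] [NP [NP [Pron they]] [PP [P from] [NP [NP [Pron he]] [Conj or] [NP [Pron they]]]]]]]]
The trees differ in how a recursive rule is bracketed over the same span.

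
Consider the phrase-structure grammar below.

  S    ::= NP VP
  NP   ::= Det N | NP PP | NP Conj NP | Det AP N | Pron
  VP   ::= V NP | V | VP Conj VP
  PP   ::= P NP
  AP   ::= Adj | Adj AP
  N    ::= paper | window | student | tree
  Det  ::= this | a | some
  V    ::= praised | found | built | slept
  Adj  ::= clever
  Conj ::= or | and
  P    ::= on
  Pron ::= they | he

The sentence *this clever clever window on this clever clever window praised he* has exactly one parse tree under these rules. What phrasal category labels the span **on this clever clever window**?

PP

[S [NP [NP [Det this] [AP [Adj clever] [AP [Adj clever]]] [N window]] [PP [P on] [NP [Det this] [AP [Adj clever] [AP [Adj clever]]] [N window]]]] [VP [V praised] [NP [Pron he]]]]
The span 'on this clever clever window' is the PP node built by PP → P NP.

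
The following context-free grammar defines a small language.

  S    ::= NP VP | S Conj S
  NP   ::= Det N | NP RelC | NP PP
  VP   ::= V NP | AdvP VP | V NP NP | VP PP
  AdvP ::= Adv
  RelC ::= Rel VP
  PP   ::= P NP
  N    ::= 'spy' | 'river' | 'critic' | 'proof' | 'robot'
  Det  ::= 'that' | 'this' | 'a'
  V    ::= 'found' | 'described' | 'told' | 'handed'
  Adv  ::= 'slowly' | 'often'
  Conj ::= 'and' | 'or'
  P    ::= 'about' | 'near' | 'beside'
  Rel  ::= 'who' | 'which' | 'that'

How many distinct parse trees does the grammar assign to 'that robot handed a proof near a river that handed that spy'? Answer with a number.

3

Two of the 3 distinct bracketings:
[S [NP [Det that] [N robot]] [VP [V handed] [NP [NP [NP [Det a] [N proof]] [PP [P near] [NP [Det a] [N river]]]] [RelC [Rel that] [VP [V handed] [NP [Det that] [N spy]]]]]]]
[S [NP [Det that] [N robot]] [VP [V handed] [NP [NP [Det a] [N proof]] [PP [P near] [NP [NP [Det a] [N river]] [RelC [Rel that] [VP [V handed] [NP [Det that] [N spy]]]]]]]]]
The trees differ in how a recursive rule is bracketed over the same span.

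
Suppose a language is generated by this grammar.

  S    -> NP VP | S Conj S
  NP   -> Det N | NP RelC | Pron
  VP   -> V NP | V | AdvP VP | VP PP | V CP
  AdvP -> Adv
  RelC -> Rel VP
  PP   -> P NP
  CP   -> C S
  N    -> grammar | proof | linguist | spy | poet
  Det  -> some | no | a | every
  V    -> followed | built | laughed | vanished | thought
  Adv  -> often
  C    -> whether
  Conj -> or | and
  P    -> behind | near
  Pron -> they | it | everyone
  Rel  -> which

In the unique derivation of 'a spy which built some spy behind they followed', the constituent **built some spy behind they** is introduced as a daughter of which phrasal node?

RelC

S
  NP
    NP
      Det: a
      N: spy
    RelC
      Rel: which
      VP
        VP
          V: built
          NP
            Det: some
            N: spy
        PP
          P: behind
          NP
            Pron: they
  VP
    V: followed
The span 'built some spy behind they' is the VP node built by VP → VP PP.
Its mother is the RelC built by RelC → Rel VP.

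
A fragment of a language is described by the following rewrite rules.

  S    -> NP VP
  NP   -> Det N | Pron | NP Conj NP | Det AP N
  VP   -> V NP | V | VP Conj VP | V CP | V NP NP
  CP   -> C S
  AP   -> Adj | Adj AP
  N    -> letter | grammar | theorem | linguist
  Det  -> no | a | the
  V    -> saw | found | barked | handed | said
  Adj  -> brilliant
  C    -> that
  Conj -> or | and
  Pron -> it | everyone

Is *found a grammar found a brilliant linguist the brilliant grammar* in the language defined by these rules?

Ungrammatical

For S → NP VP, no prefix of the string parses as an NP.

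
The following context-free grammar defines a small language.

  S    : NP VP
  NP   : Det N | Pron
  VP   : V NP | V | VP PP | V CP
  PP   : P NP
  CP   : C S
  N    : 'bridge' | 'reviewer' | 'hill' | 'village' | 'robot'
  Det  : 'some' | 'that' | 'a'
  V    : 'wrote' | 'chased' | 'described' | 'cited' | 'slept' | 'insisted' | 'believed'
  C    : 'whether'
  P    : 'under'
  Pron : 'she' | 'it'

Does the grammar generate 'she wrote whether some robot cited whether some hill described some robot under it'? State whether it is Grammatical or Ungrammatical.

Grammatical

[S [NP [Pron she]] [VP [VP [V wrote] [CP [C whether] [S [NP [Det some] [N robot]] [VP [V cited] [CP [C whether] [S [NP [Det some] [N hill]] [VP [V described] [NP [Det some] [N robot]]]]]]]]] [PP [P under] [NP [Pron it]]]]]
The bracketing above is licensed at every node by one of the given productions, with S at the root.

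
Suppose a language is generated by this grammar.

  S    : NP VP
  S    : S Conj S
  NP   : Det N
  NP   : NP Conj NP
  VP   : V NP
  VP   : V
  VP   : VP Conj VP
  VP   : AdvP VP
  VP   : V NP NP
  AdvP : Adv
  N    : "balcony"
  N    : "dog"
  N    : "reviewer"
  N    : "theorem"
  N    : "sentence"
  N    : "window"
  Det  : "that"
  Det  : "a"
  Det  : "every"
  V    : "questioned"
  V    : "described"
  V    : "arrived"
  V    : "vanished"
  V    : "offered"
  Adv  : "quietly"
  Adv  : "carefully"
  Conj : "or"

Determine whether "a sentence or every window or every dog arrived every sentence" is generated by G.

[S [NP [NP [Det a] [N sentence]] [Conj or] [NP [NP [Det every] [N window]] [Conj or] [NP [Det every] [N dog]]]] [VP [V arrived] [NP [Det every] [N sentence]]]]
The bracketing above is licensed at every node by one of the given productions, with S at the root.

Grammatical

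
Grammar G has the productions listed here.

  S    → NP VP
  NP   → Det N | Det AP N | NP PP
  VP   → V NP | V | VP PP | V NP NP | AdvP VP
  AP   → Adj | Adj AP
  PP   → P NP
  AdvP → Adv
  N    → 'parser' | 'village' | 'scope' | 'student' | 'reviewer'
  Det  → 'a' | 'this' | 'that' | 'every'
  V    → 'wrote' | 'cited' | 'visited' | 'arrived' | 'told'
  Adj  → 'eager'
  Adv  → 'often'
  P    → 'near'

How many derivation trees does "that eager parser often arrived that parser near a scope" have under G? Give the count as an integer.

Two of the 3 distinct bracketings:
[S [NP [Det that] [AP [Adj eager]] [N parser]] [VP [VP [AdvP [Adv often]] [VP [V arrived] [NP [Det that] [N parser]]]] [PP [P near] [NP [Det a] [N scope]]]]]
[S [NP [Det that] [AP [Adj eager]] [N parser]] [VP [AdvP [Adv often]] [VP [V arrived] [NP [NP [Det that] [N parser]] [PP [P near] [NP [Det a] [N scope]]]]]]]
The difference turns on whether NP → NP PP is used at the relevant span, versus an alternative expansion of NP.

3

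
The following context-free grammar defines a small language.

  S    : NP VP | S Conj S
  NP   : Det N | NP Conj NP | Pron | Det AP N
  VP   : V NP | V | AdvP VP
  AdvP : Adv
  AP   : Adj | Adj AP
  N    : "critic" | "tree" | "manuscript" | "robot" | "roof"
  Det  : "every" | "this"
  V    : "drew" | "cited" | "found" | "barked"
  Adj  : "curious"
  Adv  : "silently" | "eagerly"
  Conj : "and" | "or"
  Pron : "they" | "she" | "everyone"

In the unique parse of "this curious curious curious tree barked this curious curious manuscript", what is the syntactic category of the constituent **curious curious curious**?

AP

S
  NP
    Det: this
    AP
      Adj: curious
      AP
        Adj: curious
        AP
          Adj: curious
    N: tree
  VP
    V: barked
    NP
      Det: this
      AP
        Adj: curious
        AP
          Adj: curious
      N: manuscript
The span 'curious curious curious' is the AP node built by AP → Adj AP.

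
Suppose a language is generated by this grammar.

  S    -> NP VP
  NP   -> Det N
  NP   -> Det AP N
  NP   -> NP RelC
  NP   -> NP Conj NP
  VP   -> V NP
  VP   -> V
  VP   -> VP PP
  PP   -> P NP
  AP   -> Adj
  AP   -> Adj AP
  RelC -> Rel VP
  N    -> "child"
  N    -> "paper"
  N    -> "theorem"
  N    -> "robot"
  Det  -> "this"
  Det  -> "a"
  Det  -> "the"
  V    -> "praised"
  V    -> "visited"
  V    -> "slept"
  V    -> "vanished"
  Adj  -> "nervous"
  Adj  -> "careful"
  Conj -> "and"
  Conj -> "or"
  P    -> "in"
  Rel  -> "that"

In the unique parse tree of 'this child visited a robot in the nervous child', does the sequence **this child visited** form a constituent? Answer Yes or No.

No

[S [NP [Det this] [N child]] [VP [VP [V visited] [NP [Det a] [N robot]]] [PP [P in] [NP [Det the] [AP [Adj nervous]] [N child]]]]]
The smallest constituent containing 'this child visited' is the S spanning 'this child visited a robot in the nervous child'; no single node in the tree dominates exactly the given words.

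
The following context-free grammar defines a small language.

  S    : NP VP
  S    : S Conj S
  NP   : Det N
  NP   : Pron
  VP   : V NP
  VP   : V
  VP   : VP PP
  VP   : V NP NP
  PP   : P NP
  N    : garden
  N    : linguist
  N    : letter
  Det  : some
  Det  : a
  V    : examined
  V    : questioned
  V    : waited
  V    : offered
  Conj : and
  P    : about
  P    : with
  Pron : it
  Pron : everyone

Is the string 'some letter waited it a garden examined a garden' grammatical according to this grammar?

For S → NP VP, the only prefix that parses as NP is 'some letter', but the remainder 'waited it a garden examined a garden' is not a VP under these rules. The alternative S rule S → S Conj S likewise has no satisfying split.

Ungrammatical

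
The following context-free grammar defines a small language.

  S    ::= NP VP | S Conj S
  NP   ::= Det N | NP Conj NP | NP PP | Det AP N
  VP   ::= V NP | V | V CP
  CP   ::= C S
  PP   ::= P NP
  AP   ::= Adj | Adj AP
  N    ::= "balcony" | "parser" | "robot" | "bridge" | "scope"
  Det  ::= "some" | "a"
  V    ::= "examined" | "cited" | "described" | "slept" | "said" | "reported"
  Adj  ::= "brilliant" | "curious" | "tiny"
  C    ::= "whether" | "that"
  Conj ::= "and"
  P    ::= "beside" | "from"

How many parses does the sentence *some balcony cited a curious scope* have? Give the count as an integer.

[S [NP [Det some] [N balcony]] [VP [V cited] [NP [Det a] [AP [Adj curious]] [N scope]]]]
No rule offers an alternative attachment or grouping for any span, so this is the only derivation.

1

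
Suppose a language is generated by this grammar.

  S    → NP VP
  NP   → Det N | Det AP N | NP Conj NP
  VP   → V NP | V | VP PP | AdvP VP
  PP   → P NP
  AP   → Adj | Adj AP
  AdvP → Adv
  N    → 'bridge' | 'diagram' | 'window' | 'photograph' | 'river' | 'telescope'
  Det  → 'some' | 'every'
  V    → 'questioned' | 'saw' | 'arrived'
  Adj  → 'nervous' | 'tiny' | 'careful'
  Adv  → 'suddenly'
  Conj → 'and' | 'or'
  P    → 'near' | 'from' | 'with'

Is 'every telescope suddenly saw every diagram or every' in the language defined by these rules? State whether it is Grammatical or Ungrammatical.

For S → NP VP, the only prefix that parses as NP is 'every telescope', but the remainder 'suddenly saw every diagram or every' is not a VP under these rules.

Ungrammatical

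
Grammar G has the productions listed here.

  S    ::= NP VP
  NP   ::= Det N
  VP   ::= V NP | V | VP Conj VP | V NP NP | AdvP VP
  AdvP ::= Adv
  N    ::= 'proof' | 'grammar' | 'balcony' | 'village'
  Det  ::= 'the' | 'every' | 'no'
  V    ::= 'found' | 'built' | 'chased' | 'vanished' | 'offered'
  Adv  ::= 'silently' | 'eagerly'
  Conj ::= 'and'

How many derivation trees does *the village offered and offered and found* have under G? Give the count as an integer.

2

The two bracketings:
[S [NP [Det the] [N village]] [VP [VP [V offered]] [Conj and] [VP [VP [V offered]] [Conj and] [VP [V found]]]]]
[S [NP [Det the] [N village]] [VP [VP [VP [V offered]] [Conj and] [VP [V offered]]] [Conj and] [VP [V found]]]]
The trees differ in how a recursive rule is bracketed over the same span.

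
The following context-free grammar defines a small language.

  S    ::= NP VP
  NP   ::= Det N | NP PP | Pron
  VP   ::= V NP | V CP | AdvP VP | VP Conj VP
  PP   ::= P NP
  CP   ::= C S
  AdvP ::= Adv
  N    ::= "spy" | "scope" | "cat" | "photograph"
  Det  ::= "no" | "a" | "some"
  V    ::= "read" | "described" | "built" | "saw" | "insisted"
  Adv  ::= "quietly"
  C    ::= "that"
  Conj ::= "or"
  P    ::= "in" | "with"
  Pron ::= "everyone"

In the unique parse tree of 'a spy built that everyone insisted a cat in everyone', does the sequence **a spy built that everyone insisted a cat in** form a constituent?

[S [NP [Det a] [N spy]] [VP [V built] [CP [C that] [S [NP [Pron everyone]] [VP [V insisted] [NP [NP [Det a] [N cat]] [PP [P in] [NP [Pron everyone]]]]]]]]]
The smallest constituent containing 'a spy built that everyone insisted a cat in' is the S spanning 'a spy built that everyone insisted a cat in everyone'; no single node in the tree dominates exactly the given words.

No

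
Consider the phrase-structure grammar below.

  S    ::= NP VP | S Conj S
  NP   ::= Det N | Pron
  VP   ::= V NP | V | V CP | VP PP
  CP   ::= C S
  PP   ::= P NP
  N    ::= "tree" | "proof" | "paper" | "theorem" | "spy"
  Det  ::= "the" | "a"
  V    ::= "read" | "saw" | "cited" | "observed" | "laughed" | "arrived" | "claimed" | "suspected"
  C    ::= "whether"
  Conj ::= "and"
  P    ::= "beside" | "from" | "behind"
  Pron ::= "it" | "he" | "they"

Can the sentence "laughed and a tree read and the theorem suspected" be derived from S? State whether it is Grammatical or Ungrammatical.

Ungrammatical

For S → NP VP, no prefix of the string parses as an NP. The alternative S rule S → S Conj S likewise has no satisfying split.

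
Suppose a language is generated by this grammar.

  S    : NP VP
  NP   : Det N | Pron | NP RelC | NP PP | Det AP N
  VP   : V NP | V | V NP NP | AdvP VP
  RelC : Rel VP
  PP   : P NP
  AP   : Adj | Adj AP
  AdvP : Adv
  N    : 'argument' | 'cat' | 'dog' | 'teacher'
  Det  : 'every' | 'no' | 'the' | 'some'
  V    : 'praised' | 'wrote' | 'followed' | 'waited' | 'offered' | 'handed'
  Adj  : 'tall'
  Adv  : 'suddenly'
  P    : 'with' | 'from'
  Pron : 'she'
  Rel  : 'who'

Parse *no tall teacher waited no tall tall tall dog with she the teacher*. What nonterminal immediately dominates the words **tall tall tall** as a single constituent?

AP

S
  NP
    Det: no
    AP
      Adj: tall
    N: teacher
  VP
    V: waited
    NP
      NP
        Det: no
        AP
          Adj: tall
          AP
            Adj: tall
            AP
              Adj: tall
        N: dog
      PP
        P: with
        NP
          Pron: she
    NP
      Det: the
      N: teacher
The span 'tall tall tall' is the AP node built by AP → Adj AP.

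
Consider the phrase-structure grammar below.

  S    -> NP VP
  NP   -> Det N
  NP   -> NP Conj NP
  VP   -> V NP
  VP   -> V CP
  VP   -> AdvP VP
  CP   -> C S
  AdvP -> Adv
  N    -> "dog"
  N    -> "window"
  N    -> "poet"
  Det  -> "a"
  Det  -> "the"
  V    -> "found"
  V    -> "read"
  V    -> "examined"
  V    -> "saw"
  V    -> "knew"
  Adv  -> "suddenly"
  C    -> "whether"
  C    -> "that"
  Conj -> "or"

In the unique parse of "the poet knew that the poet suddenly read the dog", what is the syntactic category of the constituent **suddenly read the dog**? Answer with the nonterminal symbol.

[S [NP [Det the] [N poet]] [VP [V knew] [CP [C that] [S [NP [Det the] [N poet]] [VP [AdvP [Adv suddenly]] [VP [V read] [NP [Det the] [N dog]]]]]]]]
The span 'suddenly read the dog' is the VP node built by VP → AdvP VP.

VP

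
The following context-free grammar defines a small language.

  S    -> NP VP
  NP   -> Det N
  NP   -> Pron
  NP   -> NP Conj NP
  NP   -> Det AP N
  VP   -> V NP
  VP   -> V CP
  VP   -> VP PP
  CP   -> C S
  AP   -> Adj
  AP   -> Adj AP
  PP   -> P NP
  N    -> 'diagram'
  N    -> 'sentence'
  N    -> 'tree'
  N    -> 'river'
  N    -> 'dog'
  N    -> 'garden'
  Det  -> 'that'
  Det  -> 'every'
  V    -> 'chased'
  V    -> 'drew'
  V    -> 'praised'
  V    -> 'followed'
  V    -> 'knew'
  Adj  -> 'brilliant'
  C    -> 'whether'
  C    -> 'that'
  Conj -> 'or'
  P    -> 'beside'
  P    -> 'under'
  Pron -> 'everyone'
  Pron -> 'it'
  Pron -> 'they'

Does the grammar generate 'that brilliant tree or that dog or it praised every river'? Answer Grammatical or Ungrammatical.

Grammatical

[S [NP [NP [Det that] [AP [Adj brilliant]] [N tree]] [Conj or] [NP [NP [Det that] [N dog]] [Conj or] [NP [Pron it]]]] [VP [V praised] [NP [Det every] [N river]]]]
Every word is introduced by a lexical rule and the phrasal rules combine the resulting categories into a single S.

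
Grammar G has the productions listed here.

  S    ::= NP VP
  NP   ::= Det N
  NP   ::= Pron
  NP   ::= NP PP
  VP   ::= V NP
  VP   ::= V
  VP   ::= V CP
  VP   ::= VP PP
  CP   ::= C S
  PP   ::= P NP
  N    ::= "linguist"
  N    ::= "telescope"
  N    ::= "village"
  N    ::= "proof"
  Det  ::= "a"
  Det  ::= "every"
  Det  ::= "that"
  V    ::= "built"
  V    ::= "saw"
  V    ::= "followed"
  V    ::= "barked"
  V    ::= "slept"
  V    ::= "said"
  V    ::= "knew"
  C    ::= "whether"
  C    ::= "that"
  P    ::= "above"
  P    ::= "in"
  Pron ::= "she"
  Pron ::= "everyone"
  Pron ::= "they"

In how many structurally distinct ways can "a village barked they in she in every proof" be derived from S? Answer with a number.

Two of the 5 distinct bracketings:
[S [NP [Det a] [N village]] [VP [V barked] [NP [NP [Pron they]] [PP [P in] [NP [NP [Pron she]] [PP [P in] [NP [Det every] [N proof]]]]]]]]
[S [NP [Det a] [N village]] [VP [V barked] [NP [NP [NP [Pron they]] [PP [P in] [NP [Pron she]]]] [PP [P in] [NP [Det every] [N proof]]]]]]
The trees differ in how a recursive rule is bracketed over the same span.

5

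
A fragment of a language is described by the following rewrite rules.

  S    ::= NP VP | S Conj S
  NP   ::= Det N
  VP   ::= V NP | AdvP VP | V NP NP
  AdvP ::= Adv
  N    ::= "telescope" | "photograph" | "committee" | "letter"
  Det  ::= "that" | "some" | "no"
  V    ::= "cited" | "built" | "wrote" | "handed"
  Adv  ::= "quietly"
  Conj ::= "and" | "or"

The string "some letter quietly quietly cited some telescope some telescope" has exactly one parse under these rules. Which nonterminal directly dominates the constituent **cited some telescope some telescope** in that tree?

[S [NP [Det some] [N letter]] [VP [AdvP [Adv quietly]] [VP [AdvP [Adv quietly]] [VP [V cited] [NP [Det some] [N telescope]] [NP [Det some] [N telescope]]]]]]
The span 'cited some telescope some telescope' is the VP node built by VP → V NP NP.
Its mother is the VP built by VP → AdvP VP.

VP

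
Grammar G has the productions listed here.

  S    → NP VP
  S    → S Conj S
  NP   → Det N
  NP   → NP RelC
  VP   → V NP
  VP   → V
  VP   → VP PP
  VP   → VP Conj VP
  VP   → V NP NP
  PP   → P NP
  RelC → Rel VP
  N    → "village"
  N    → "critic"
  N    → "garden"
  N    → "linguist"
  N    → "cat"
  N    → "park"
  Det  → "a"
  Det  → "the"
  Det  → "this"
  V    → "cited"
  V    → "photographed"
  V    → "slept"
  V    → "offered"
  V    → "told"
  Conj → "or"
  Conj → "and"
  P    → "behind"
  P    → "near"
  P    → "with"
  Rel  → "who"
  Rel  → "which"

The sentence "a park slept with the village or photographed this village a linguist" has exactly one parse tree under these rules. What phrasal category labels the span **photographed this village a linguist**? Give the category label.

VP

[S [NP [Det a] [N park]] [VP [VP [VP [V slept]] [PP [P with] [NP [Det the] [N village]]]] [Conj or] [VP [V photographed] [NP [Det this] [N village]] [NP [Det a] [N linguist]]]]]
The span 'photographed this village a linguist' is the VP node built by VP → V NP NP.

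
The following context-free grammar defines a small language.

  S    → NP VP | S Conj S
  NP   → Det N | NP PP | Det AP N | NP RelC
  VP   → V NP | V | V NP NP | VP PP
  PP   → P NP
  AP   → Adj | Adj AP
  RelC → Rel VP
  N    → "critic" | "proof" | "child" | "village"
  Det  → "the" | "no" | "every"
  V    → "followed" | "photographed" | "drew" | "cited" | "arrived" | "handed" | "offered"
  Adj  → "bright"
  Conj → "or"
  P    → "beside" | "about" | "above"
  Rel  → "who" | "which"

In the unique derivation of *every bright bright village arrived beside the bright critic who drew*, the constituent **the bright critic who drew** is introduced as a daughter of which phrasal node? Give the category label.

S
  NP
    Det: every
    AP
      Adj: bright
      AP
        Adj: bright
    N: village
  VP
    VP
      V: arrived
    PP
      P: beside
      NP
        NP
          Det: the
          AP
            Adj: bright
          N: critic
        RelC
          Rel: who
          VP
            V: drew
The span 'the bright critic who drew' is the NP node built by NP → NP RelC.
Its mother is the PP built by PP → P NP.

PP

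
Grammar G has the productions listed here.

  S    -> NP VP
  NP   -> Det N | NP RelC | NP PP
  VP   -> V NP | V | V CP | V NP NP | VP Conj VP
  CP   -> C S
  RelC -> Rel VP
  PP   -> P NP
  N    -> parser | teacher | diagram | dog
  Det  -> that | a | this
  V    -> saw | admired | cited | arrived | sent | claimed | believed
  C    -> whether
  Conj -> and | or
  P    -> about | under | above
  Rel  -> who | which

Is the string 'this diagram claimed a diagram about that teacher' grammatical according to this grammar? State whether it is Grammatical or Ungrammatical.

S
  NP
    Det: this
    N: diagram
  VP
    V: claimed
    NP
      NP
        Det: a
        N: diagram
      PP
        P: about
        NP
          Det: that
          N: teacher
The bracketing above is licensed at every node by one of the given productions, with S at the root.

Grammatical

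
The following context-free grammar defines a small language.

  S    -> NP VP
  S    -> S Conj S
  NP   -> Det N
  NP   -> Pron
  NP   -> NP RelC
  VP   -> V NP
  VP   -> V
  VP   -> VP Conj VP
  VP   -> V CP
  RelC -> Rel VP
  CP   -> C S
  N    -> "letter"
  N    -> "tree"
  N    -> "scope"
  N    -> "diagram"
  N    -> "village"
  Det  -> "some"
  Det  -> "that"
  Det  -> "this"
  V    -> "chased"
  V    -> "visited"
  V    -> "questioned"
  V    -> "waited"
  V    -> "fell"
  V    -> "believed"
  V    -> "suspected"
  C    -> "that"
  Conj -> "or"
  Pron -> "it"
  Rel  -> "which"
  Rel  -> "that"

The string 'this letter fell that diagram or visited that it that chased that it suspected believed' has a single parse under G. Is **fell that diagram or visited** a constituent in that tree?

[S [NP [Det this] [N letter]] [VP [VP [V fell] [NP [Det that] [N diagram]]] [Conj or] [VP [V visited] [CP [C that] [S [NP [NP [Pron it]] [RelC [Rel that] [VP [V chased] [CP [C that] [S [NP [Pron it]] [VP [V suspected]]]]]]] [VP [V believed]]]]]]]
The smallest constituent containing 'fell that diagram or visited' is the VP spanning 'fell that diagram or visited that it that chased that it suspected believed'; no single node in the tree dominates exactly the given words.

No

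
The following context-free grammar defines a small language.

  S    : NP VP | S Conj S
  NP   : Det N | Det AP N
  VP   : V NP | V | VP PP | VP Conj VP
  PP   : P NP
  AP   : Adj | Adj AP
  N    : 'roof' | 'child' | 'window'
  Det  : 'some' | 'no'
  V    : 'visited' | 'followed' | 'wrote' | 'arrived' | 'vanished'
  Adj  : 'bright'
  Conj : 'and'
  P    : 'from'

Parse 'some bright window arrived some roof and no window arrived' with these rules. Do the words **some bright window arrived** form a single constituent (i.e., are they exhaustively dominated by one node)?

No

[S [S [NP [Det some] [AP [Adj bright]] [N window]] [VP [V arrived] [NP [Det some] [N roof]]]] [Conj and] [S [NP [Det no] [N window]] [VP [V arrived]]]]
The smallest constituent containing 'some bright window arrived' is the S spanning 'some bright window arrived some roof'; no single node in the tree dominates exactly the given words.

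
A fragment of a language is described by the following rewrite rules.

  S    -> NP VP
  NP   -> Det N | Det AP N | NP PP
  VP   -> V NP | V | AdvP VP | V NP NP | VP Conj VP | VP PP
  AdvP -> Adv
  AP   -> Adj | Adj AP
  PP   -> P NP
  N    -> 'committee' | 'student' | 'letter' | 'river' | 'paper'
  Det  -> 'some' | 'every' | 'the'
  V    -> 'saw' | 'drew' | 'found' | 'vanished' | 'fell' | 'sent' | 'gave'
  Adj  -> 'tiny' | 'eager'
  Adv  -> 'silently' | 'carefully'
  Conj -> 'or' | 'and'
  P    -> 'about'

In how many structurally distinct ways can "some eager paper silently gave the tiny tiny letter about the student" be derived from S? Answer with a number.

Two of the 3 distinct bracketings:
[S [NP [Det some] [AP [Adj eager]] [N paper]] [VP [AdvP [Adv silently]] [VP [V gave] [NP [NP [Det the] [AP [Adj tiny] [AP [Adj tiny]]] [N letter]] [PP [P about] [NP [Det the] [N student]]]]]]]
[S [NP [Det some] [AP [Adj eager]] [N paper]] [VP [AdvP [Adv silently]] [VP [VP [V gave] [NP [Det the] [AP [Adj tiny] [AP [Adj tiny]]] [N letter]]] [PP [P about] [NP [Det the] [N student]]]]]]
The difference turns on whether NP → NP PP is used at the relevant span, versus an alternative expansion of NP.

3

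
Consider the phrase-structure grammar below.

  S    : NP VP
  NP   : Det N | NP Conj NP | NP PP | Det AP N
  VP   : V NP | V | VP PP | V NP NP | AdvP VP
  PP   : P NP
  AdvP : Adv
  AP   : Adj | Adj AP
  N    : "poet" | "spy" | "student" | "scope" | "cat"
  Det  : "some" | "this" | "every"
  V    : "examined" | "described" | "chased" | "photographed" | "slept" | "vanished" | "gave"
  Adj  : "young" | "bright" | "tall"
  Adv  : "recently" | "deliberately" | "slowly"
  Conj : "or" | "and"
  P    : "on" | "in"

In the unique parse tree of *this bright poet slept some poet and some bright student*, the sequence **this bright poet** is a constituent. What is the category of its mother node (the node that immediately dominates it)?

[S [NP [Det this] [AP [Adj bright]] [N poet]] [VP [V slept] [NP [NP [Det some] [N poet]] [Conj and] [NP [Det some] [AP [Adj bright]] [N student]]]]]
The span 'this bright poet' is the NP node built by NP → Det AP N.
Its mother is the S built by S → NP VP.

S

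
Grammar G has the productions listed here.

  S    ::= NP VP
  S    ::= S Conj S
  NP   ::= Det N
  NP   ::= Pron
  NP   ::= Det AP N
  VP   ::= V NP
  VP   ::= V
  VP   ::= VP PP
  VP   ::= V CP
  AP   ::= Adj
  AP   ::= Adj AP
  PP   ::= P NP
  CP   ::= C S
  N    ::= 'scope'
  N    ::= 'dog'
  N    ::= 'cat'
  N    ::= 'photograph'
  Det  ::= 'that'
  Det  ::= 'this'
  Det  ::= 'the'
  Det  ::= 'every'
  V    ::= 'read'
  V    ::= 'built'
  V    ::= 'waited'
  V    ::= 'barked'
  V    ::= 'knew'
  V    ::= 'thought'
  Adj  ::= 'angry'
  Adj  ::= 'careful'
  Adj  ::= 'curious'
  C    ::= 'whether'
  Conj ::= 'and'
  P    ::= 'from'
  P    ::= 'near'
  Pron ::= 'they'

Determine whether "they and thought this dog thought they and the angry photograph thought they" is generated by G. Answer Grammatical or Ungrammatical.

A Conj word can never sit immediately before a V word in any string this grammar generates, so the substring 'and thought' rules out a derivation.

Ungrammatical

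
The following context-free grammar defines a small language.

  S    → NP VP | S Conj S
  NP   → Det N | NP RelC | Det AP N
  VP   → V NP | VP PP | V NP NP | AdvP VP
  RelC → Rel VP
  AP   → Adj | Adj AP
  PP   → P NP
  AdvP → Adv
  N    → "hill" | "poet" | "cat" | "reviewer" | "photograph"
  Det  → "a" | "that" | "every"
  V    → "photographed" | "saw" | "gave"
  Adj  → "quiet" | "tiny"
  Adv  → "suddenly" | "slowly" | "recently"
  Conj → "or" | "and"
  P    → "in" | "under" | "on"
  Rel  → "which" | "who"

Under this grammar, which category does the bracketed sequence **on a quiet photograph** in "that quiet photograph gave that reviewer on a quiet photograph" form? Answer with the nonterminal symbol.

[S [NP [Det that] [AP [Adj quiet]] [N photograph]] [VP [VP [V gave] [NP [Det that] [N reviewer]]] [PP [P on] [NP [Det a] [AP [Adj quiet]] [N photograph]]]]]
The span 'on a quiet photograph' is the PP node built by PP → P NP.

PP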